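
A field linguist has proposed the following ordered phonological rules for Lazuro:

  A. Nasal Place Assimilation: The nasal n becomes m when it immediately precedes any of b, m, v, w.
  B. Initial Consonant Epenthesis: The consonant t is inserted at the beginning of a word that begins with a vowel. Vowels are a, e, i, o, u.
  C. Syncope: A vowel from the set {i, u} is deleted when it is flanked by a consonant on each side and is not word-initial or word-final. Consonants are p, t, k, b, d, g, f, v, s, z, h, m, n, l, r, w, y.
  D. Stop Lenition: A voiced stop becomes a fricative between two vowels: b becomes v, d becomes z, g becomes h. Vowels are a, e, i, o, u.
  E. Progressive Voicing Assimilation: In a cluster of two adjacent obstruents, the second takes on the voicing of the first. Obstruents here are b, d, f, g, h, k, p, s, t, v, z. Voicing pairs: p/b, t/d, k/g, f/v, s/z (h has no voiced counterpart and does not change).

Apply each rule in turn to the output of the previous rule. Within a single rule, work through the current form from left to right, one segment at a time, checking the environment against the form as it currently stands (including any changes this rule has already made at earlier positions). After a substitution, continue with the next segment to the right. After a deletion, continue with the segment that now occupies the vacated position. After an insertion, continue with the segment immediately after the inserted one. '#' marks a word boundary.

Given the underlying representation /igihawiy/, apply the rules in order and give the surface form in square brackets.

A Nasal Place Assimilation: no change — [igihawiy]
B Initial Consonant Epenthesis: [igihawiy] → [tigihawiy]
C Syncope: [tigihawiy] → [tghawy]
D Stop Lenition: no change — [tghawy]
E Progressive Voicing Assimilation: [tghawy] → [tkhawy]

[tkhawy]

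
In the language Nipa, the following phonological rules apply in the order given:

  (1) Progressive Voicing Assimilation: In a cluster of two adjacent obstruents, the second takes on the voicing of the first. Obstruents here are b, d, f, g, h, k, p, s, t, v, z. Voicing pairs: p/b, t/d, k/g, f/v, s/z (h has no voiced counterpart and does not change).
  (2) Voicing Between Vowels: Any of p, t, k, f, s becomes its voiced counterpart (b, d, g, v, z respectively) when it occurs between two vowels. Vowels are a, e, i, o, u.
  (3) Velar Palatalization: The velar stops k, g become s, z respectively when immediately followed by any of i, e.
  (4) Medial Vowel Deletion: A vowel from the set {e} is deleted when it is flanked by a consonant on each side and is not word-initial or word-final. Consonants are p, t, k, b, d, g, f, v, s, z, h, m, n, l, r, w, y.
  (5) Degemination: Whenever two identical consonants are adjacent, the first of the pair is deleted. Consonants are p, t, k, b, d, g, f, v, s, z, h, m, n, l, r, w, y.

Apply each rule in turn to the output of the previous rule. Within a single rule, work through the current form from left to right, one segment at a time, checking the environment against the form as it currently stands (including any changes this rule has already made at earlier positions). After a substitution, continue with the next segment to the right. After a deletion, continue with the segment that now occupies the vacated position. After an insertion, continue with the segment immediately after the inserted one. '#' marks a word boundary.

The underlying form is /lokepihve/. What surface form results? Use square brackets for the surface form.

(1) Progressive Voicing Assimilation: [lokepihve] → [lokepihfe]
(2) Voicing Between Vowels: [lokepihfe] → [logebihfe]
(3) Velar Palatalization: [logebihfe] → [lozebihfe]
(4) Medial Vowel Deletion: [lozebihfe] → [lozbihfe]
(5) Degemination: no change — [lozbihfe]

[lozbihfe]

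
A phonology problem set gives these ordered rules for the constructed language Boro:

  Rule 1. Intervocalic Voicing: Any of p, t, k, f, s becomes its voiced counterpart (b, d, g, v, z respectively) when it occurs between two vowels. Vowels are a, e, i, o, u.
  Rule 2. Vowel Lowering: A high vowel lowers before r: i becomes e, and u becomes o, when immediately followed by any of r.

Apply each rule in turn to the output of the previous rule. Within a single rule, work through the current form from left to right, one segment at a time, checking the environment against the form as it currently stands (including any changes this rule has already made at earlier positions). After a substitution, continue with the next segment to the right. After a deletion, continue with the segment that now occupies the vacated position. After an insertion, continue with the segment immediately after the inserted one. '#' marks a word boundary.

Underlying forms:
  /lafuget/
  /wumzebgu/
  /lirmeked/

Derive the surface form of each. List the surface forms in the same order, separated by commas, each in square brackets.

[lavuget], [wumzebgu], [lermeged]

/lafuget/:
  Rule 1 Intervocalic Voicing: [lafuget] → [lavuget]
  Rule 2 Vowel Lowering: no change — [lavuget]
/wumzebgu/:
  Rule 1 Intervocalic Voicing: no change — [wumzebgu]
  Rule 2 Vowel Lowering: no change — [wumzebgu]
/lirmeked/:
  Rule 1 Intervocalic Voicing: [lirmeked] → [lirmeged]
  Rule 2 Vowel Lowering: [lirmeged] → [lermeged]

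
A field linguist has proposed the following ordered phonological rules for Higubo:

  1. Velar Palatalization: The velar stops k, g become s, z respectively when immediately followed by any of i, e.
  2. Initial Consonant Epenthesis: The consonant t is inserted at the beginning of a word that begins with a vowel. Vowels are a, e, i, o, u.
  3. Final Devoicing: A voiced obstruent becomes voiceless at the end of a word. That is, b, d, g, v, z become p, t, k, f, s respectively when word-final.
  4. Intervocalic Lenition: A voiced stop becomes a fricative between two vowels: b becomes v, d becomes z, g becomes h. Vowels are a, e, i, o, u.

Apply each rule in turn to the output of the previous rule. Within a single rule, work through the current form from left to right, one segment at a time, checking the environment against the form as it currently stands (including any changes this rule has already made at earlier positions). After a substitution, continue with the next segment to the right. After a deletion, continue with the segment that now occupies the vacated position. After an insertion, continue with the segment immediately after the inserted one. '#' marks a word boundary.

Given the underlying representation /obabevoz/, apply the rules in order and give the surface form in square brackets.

1 Velar Palatalization: no change — [obabevoz]
2 Initial Consonant Epenthesis: [obabevoz] → [tobabevoz]
3 Final Devoicing: [tobabevoz] → [tobabevos]
4 Intervocalic Lenition: [tobabevos] → [tovavevos]

[tovavevos]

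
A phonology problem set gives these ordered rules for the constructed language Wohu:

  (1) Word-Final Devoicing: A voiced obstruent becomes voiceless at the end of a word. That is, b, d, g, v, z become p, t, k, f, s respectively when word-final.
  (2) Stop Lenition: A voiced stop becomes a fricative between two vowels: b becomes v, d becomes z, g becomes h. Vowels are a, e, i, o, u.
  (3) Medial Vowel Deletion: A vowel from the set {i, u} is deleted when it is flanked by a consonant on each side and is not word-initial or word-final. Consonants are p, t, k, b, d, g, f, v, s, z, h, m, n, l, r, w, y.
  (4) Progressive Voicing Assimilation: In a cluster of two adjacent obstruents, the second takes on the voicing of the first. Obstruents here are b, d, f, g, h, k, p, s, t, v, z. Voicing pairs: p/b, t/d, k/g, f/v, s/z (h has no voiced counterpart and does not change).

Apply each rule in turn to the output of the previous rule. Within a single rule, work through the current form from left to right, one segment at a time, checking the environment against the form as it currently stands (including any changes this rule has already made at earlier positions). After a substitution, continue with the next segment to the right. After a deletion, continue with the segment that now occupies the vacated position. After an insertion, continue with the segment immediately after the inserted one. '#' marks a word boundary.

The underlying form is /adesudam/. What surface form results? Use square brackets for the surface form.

[azessam]

(1) Word-Final Devoicing: no change — [adesudam]
(2) Stop Lenition: [adesudam] → [azesuzam]
(3) Medial Vowel Deletion: [azesuzam] → [azeszam]
(4) Progressive Voicing Assimilation: [azeszam] → [azessam]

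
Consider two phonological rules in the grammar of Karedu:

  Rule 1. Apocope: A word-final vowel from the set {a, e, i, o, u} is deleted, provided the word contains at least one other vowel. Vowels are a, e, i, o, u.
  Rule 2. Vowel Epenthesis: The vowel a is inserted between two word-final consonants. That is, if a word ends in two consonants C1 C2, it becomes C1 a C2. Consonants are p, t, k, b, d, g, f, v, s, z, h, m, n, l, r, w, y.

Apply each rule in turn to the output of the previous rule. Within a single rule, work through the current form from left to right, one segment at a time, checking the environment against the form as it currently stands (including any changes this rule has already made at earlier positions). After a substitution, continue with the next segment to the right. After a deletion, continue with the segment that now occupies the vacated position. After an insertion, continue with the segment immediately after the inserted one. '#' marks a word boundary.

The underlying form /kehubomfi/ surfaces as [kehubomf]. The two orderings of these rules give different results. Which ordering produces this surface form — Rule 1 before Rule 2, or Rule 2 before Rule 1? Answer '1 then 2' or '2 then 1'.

2 then 1

Order 1 then 2:
  1 Apocope: [kehubomfi] → [kehubomf]
  2 Vowel Epenthesis: [kehubomf] → [kehubomaf]
  result: [kehubomaf]
Order 2 then 1:
  2 Vowel Epenthesis: no change — [kehubomfi]
  1 Apocope: [kehubomfi] → [kehubomf]
  result: [kehubomf]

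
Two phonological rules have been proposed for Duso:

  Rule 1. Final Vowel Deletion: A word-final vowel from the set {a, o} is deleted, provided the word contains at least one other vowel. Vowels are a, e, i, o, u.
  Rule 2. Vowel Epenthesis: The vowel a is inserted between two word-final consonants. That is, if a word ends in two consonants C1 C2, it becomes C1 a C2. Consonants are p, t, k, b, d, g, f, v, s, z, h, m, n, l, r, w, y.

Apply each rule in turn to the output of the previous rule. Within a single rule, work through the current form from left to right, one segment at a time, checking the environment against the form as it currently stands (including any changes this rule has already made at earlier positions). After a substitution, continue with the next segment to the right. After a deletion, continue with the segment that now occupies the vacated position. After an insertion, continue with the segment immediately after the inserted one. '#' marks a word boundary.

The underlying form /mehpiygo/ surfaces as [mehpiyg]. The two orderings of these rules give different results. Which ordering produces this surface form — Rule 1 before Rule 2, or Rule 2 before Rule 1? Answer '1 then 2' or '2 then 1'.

Order 1 then 2:
  1 Final Vowel Deletion: [mehpiygo] → [mehpiyg]
  2 Vowel Epenthesis: [mehpiyg] → [mehpiyag]
  result: [mehpiyag]
Order 2 then 1:
  2 Vowel Epenthesis: no change — [mehpiygo]
  1 Final Vowel Deletion: [mehpiygo] → [mehpiyg]
  result: [mehpiyg]

2 then 1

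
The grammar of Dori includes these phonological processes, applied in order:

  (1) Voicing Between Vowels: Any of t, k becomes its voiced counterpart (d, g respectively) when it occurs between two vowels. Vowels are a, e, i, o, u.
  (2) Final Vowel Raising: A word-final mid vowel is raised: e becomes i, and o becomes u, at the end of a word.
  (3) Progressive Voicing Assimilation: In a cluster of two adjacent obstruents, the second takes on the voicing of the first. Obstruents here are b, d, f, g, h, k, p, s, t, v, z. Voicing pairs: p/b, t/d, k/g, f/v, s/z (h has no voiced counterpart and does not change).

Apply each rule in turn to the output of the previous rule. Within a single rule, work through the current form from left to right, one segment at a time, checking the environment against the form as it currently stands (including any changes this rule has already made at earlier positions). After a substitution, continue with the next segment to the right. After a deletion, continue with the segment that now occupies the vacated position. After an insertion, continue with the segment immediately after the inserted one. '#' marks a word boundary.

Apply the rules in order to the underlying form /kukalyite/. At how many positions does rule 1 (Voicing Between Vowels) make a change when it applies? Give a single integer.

2

(1) Voicing Between Vowels: [kukalyite] → [kugalyide]
(2) Final Vowel Raising: [kugalyide] → [kugalyidi]
(3) Progressive Voicing Assimilation: no change — [kugalyidi]
Rule 1 changed 2 position(s).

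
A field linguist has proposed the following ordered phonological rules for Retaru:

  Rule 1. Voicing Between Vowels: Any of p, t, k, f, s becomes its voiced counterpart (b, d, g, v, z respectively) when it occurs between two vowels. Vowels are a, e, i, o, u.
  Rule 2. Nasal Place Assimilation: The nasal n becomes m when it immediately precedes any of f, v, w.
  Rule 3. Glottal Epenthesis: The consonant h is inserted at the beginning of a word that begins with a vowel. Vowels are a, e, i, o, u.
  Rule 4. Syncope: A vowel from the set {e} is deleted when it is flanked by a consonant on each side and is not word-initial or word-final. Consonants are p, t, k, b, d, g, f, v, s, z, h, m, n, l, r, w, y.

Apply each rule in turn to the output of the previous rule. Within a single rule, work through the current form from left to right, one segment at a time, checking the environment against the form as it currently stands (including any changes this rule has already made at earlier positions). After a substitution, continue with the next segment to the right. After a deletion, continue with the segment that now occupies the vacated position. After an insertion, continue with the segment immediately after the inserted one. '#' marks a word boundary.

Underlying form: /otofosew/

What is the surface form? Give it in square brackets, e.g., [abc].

Rule 1 Voicing Between Vowels: [otofosew] → [odovozew]
Rule 2 Nasal Place Assimilation: no change — [odovozew]
Rule 3 Glottal Epenthesis: [odovozew] → [hodovozew]
Rule 4 Syncope: [hodovozew] → [hodovozw]

[hodovozw]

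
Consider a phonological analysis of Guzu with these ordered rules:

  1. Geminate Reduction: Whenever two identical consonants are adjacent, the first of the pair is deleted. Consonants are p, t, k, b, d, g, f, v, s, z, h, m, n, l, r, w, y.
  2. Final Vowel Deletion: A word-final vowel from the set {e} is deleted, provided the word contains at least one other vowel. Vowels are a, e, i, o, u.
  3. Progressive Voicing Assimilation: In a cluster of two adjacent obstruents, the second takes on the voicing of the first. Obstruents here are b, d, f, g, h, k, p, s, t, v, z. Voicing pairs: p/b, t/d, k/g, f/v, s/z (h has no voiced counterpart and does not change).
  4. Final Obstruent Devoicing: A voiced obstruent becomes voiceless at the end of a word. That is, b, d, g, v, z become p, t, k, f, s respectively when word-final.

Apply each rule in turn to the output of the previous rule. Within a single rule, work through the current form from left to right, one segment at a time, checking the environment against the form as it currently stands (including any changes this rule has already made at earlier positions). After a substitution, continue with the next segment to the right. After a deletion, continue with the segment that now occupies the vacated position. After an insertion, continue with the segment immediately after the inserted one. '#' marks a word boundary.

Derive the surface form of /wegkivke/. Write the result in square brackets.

1 Geminate Reduction: no change — [wegkivke]
2 Final Vowel Deletion: [wegkivke] → [wegkivk]
3 Progressive Voicing Assimilation: [wegkivk] → [weggivg]
4 Final Obstruent Devoicing: [weggivg] → [weggivk]

[weggivk]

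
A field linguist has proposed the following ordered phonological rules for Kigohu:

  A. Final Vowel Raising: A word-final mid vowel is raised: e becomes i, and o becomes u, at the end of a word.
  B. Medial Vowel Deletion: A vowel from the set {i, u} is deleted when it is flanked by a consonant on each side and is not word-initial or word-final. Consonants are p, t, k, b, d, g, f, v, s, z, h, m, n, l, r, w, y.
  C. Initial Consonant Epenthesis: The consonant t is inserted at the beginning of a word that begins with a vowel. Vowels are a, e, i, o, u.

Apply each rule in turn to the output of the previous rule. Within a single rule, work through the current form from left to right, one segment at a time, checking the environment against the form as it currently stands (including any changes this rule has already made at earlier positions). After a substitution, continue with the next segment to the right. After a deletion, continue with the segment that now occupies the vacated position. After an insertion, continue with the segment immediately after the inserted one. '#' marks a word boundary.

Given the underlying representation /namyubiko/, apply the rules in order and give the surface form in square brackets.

A Final Vowel Raising: [namyubiko] → [namyubiku]
B Medial Vowel Deletion: [namyubiku] → [namybku]
C Initial Consonant Epenthesis: no change — [namybku]

[namybku]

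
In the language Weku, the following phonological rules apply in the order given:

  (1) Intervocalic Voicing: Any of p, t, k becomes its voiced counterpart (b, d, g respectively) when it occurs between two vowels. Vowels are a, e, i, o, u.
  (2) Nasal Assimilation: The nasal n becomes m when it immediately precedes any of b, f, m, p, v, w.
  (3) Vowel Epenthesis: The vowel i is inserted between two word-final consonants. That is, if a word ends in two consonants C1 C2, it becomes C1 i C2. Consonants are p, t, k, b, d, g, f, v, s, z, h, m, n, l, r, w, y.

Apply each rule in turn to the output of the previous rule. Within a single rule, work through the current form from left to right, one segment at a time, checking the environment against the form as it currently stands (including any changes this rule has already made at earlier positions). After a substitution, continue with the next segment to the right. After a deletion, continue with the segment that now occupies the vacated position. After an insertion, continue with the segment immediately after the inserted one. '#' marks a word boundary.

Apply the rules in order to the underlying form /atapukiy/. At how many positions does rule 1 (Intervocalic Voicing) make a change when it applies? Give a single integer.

3

(1) Intervocalic Voicing: [atapukiy] → [adabugiy]
(2) Nasal Assimilation: no change — [adabugiy]
(3) Vowel Epenthesis: no change — [adabugiy]
Rule 1 changed 3 position(s).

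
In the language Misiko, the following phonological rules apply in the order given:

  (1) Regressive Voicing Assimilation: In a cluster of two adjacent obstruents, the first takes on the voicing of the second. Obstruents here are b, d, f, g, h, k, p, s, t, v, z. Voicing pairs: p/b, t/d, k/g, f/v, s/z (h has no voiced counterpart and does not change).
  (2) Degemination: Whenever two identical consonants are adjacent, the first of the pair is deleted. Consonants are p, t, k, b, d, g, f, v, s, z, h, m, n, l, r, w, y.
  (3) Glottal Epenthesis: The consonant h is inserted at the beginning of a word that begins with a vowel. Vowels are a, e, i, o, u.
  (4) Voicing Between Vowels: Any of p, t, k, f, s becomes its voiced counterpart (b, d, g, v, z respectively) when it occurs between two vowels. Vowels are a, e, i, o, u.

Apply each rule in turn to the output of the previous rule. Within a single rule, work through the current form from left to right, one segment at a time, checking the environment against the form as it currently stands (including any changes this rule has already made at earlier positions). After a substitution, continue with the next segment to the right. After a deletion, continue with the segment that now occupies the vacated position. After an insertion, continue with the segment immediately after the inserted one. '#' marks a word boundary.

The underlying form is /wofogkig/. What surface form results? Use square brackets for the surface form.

(1) Regressive Voicing Assimilation: [wofogkig] → [wofokkig]
(2) Degemination: [wofokkig] → [wofokig]
(3) Glottal Epenthesis: no change — [wofokig]
(4) Voicing Between Vowels: [wofokig] → [wovogig]

[wovogig]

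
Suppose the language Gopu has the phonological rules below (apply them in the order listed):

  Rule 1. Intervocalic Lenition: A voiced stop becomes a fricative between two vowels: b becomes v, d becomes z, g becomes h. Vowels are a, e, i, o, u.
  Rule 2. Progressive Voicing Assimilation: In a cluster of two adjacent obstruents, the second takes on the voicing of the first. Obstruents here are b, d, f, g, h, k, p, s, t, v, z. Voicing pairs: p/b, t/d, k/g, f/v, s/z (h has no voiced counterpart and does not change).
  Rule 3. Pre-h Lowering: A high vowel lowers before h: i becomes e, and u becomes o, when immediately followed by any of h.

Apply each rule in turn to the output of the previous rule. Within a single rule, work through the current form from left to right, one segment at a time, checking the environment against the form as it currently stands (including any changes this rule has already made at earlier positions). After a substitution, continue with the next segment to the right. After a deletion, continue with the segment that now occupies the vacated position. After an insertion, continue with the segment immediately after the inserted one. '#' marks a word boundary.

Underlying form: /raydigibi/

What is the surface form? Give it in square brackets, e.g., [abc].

Rule 1 Intervocalic Lenition: [raydigibi] → [raydihivi]
Rule 2 Progressive Voicing Assimilation: no change — [raydihivi]
Rule 3 Pre-h Lowering: [raydihivi] → [raydehivi]

[raydehivi]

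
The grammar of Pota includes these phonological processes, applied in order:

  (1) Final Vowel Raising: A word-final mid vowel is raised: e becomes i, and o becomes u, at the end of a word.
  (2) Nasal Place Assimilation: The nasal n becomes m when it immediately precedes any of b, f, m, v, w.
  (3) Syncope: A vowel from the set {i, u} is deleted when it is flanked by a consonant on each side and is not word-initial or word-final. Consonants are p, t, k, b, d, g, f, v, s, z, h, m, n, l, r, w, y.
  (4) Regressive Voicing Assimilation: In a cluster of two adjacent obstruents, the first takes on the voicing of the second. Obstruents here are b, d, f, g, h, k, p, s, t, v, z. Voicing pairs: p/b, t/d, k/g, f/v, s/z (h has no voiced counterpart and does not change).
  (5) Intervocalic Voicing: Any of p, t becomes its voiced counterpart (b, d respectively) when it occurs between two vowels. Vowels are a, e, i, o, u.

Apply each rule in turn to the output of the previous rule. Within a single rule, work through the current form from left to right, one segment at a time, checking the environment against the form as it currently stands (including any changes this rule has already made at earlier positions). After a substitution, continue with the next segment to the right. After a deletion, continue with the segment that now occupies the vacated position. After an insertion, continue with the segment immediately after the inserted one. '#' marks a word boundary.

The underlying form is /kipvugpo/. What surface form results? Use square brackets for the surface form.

(1) Final Vowel Raising: [kipvugpo] → [kipvugpu]
(2) Nasal Place Assimilation: no change — [kipvugpu]
(3) Syncope: [kipvugpu] → [kpvgpu]
(4) Regressive Voicing Assimilation: [kpvgpu] → [kbvkpu]
(5) Intervocalic Voicing: no change — [kbvkpu]

[kbvkpu]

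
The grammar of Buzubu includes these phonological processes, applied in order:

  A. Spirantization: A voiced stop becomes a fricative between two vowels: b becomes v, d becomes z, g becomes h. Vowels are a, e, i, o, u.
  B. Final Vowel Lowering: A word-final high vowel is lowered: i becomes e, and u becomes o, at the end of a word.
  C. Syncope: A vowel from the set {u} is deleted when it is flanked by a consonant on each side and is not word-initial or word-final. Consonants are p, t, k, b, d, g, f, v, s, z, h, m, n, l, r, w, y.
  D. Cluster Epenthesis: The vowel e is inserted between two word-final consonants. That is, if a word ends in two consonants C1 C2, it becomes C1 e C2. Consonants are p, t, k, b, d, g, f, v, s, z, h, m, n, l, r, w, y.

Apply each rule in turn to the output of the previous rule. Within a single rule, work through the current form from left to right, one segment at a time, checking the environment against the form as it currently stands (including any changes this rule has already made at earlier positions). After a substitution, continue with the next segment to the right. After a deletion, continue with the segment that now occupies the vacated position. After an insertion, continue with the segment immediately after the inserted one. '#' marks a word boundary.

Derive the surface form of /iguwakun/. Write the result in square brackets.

A Spirantization: [iguwakun] → [ihuwakun]
B Final Vowel Lowering: no change — [ihuwakun]
C Syncope: [ihuwakun] → [ihwakn]
D Cluster Epenthesis: [ihwakn] → [ihwaken]

[ihwaken]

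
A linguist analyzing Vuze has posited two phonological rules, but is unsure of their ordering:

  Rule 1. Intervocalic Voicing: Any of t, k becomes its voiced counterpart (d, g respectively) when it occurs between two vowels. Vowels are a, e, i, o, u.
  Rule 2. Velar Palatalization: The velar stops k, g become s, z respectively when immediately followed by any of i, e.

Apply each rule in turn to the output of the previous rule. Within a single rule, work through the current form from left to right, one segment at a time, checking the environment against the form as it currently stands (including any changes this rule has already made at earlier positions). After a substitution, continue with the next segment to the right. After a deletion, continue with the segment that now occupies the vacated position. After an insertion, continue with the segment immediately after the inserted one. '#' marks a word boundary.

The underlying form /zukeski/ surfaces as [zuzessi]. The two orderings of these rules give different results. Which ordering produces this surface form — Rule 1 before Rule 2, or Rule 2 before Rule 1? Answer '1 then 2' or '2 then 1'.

1 then 2

Order 1 then 2:
  1 Intervocalic Voicing: [zukeski] → [zugeski]
  2 Velar Palatalization: [zugeski] → [zuzessi]
  result: [zuzessi]
Order 2 then 1:
  2 Velar Palatalization: [zukeski] → [zusessi]
  1 Intervocalic Voicing: no change — [zusessi]
  result: [zusessi]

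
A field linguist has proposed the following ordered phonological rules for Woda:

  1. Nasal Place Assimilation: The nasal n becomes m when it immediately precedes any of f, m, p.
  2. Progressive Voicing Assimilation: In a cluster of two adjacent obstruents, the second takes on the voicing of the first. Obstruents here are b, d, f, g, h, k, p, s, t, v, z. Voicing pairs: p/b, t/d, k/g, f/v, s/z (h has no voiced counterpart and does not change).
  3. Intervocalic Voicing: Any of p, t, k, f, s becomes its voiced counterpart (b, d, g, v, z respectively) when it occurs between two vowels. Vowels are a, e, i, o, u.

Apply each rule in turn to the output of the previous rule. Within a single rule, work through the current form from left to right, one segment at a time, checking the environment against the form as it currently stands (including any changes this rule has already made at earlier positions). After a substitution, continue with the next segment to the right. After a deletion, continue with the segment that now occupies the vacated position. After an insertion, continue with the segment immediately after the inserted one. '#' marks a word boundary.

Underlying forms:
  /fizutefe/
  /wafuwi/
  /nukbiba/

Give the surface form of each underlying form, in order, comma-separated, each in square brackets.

[fizudeve], [wavuwi], [nukpiba]

/fizutefe/:
  1 Nasal Place Assimilation: no change — [fizutefe]
  2 Progressive Voicing Assimilation: no change — [fizutefe]
  3 Intervocalic Voicing: [fizutefe] → [fizudeve]
/wafuwi/:
  1 Nasal Place Assimilation: no change — [wafuwi]
  2 Progressive Voicing Assimilation: no change — [wafuwi]
  3 Intervocalic Voicing: [wafuwi] → [wavuwi]
/nukbiba/:
  1 Nasal Place Assimilation: no change — [nukbiba]
  2 Progressive Voicing Assimilation: [nukbiba] → [nukpiba]
  3 Intervocalic Voicing: no change — [nukpiba]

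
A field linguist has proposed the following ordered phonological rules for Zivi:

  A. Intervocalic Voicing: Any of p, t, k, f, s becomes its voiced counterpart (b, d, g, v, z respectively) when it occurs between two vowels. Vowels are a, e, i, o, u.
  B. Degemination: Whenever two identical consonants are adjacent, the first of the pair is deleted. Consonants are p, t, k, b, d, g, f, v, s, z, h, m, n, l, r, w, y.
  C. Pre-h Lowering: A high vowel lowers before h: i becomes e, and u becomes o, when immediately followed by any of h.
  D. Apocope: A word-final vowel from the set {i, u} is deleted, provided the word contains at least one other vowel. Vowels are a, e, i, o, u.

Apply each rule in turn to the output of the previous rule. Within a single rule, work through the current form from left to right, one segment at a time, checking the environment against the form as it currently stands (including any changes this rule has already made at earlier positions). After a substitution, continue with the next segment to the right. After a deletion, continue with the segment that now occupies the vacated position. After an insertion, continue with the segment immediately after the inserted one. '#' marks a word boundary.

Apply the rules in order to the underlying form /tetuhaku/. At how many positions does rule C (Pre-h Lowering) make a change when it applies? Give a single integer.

A Intervocalic Voicing: [tetuhaku] → [teduhagu]
B Degemination: no change — [teduhagu]
C Pre-h Lowering: [teduhagu] → [tedohagu]
D Apocope: [tedohagu] → [tedohag]
Rule C changed 1 position(s).

1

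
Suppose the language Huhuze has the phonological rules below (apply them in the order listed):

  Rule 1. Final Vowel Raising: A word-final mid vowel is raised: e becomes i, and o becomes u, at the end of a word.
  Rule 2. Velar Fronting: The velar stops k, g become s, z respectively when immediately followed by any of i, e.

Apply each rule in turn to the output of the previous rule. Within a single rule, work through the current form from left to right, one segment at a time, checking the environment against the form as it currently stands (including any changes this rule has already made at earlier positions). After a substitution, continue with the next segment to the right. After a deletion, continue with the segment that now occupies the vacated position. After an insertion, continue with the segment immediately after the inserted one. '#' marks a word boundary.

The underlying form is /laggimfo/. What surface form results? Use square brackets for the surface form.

[lagzimfu]

Rule 1 Final Vowel Raising: [laggimfo] → [laggimfu]
Rule 2 Velar Fronting: [laggimfu] → [lagzimfu]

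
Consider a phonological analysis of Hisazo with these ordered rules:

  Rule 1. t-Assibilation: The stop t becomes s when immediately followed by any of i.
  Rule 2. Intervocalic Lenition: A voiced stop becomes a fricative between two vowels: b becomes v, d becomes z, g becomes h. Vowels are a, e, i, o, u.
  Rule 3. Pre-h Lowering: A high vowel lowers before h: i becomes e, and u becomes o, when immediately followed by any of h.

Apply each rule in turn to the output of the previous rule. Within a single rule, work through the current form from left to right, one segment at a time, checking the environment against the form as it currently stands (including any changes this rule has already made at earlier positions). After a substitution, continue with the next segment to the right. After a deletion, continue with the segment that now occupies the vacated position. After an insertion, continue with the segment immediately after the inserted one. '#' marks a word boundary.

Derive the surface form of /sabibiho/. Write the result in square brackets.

Rule 1 t-Assibilation: no change — [sabibiho]
Rule 2 Intervocalic Lenition: [sabibiho] → [saviviho]
Rule 3 Pre-h Lowering: [saviviho] → [saviveho]

[saviveho]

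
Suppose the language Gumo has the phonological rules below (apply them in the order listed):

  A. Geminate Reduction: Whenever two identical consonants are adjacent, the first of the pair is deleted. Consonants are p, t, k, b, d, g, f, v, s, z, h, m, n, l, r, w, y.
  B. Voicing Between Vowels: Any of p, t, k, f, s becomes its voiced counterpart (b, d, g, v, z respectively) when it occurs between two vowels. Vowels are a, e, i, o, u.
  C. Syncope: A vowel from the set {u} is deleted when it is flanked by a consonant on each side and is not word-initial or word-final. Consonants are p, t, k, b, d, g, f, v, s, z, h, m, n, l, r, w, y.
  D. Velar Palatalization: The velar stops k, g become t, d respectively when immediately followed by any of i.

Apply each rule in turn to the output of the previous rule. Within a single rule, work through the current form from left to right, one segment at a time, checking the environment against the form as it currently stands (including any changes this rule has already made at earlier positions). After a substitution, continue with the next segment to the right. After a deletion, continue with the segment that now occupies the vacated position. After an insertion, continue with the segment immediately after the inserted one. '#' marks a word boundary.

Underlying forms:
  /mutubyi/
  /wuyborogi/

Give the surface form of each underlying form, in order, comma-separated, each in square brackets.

/mutubyi/:
  A Geminate Reduction: no change — [mutubyi]
  B Voicing Between Vowels: [mutubyi] → [mudubyi]
  C Syncope: [mudubyi] → [mdbyi]
  D Velar Palatalization: no change — [mdbyi]
/wuyborogi/:
  A Geminate Reduction: no change — [wuyborogi]
  B Voicing Between Vowels: no change — [wuyborogi]
  C Syncope: [wuyborogi] → [wyborogi]
  D Velar Palatalization: [wyborogi] → [wyborodi]

[mdbyi], [wyborodi]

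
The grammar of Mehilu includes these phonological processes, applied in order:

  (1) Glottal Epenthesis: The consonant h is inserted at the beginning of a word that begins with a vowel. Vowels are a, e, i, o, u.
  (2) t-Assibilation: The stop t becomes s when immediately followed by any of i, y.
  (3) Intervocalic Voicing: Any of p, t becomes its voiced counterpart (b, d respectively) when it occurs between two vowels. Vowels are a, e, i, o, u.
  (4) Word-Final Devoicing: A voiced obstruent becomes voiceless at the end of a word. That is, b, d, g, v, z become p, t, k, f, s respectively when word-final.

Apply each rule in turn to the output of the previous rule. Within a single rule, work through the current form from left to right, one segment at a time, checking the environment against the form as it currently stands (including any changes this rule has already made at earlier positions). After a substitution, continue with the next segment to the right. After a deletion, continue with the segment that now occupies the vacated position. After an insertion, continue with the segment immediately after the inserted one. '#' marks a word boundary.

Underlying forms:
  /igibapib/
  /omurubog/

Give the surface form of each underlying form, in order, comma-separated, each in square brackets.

[higibabip], [homurubok]

/igibapib/:
  (1) Glottal Epenthesis: [igibapib] → [higibapib]
  (2) t-Assibilation: no change — [higibapib]
  (3) Intervocalic Voicing: [higibapib] → [higibabib]
  (4) Word-Final Devoicing: [higibabib] → [higibabip]
/omurubog/:
  (1) Glottal Epenthesis: [omurubog] → [homurubog]
  (2) t-Assibilation: no change — [homurubog]
  (3) Intervocalic Voicing: no change — [homurubog]
  (4) Word-Final Devoicing: [homurubog] → [homurubok]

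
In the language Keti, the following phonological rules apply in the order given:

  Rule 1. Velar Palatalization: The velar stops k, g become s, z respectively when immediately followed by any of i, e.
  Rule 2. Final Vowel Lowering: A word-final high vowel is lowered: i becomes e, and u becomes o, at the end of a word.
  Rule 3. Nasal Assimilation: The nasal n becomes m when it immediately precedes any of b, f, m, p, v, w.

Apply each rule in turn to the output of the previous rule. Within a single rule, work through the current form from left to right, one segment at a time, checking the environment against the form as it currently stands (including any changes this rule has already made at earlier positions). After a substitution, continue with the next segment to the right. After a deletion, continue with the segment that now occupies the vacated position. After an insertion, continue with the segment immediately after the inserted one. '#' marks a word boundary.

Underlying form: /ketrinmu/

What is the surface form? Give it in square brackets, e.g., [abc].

[setrimmo]

Rule 1 Velar Palatalization: [ketrinmu] → [setrinmu]
Rule 2 Final Vowel Lowering: [setrinmu] → [setrinmo]
Rule 3 Nasal Assimilation: [setrinmo] → [setrimmo]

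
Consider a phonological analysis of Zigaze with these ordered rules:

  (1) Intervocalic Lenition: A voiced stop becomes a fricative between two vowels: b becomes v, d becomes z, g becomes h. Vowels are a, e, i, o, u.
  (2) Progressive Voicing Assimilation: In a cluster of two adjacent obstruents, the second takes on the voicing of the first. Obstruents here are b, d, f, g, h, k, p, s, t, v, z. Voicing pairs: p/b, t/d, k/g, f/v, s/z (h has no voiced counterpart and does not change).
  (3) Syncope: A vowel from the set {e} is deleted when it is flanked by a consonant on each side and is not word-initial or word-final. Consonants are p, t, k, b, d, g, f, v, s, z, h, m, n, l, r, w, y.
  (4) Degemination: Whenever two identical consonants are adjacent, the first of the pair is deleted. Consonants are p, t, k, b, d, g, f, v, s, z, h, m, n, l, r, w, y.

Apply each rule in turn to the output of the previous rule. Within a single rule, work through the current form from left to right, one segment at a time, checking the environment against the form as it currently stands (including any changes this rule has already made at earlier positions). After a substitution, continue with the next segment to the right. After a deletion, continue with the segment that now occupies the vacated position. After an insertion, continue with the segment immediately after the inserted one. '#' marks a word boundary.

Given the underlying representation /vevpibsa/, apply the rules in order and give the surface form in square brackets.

[vbibza]

(1) Intervocalic Lenition: no change — [vevpibsa]
(2) Progressive Voicing Assimilation: [vevpibsa] → [vevbibza]
(3) Syncope: [vevbibza] → [vvbibza]
(4) Degemination: [vvbibza] → [vbibza]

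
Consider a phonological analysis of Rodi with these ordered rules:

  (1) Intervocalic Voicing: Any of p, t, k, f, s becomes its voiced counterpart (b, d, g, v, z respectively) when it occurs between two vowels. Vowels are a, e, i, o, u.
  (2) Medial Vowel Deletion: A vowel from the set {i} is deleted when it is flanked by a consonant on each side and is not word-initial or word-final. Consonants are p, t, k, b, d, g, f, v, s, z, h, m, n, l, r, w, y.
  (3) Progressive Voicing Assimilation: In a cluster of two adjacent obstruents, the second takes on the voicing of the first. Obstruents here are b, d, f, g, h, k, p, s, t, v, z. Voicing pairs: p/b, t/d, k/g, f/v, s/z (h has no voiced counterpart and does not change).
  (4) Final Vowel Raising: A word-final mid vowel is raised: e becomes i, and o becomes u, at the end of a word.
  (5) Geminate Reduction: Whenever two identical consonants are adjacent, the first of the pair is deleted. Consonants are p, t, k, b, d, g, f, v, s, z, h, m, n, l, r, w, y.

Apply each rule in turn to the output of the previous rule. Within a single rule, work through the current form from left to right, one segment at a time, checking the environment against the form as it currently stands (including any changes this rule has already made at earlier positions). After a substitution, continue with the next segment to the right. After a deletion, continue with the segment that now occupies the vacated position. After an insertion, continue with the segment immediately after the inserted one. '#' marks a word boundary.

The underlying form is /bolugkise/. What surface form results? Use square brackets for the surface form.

[bolugzi]

(1) Intervocalic Voicing: [bolugkise] → [bolugkize]
(2) Medial Vowel Deletion: [bolugkize] → [bolugkze]
(3) Progressive Voicing Assimilation: [bolugkze] → [boluggze]
(4) Final Vowel Raising: [boluggze] → [boluggzi]
(5) Geminate Reduction: [boluggzi] → [bolugzi]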